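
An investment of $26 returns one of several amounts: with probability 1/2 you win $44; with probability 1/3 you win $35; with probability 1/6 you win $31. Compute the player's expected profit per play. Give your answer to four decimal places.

12.8333

E[payout] = 44·1/2 + 35·1/3 + 31·1/6
 = 22 + 35/3 + 31/6
 = 233/6
Net = 233/6 - 26 = 77/6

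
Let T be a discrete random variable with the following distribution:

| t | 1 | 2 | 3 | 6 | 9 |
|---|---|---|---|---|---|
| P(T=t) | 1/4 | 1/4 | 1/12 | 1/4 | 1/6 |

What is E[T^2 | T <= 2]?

P(T <= 2) = 1/4 + 1/4 = 1/2.
E[T^2 | T <= 2] = [1·1/4 + 4·1/4] / (1/2)
 = 5/4 / (1/2)
 = 5/2

2.5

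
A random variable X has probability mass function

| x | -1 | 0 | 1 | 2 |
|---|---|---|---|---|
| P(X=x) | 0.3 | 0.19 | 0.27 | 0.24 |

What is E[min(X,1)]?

E[min(X,1)] = Σ min(x,1)·P(X=x)
 = (-1)·0.3 + 0·0.19 + 1·0.27 + 1·0.24
 = (-0.3) + 0 + 0.27 + 0.24
 = 0.21

0.21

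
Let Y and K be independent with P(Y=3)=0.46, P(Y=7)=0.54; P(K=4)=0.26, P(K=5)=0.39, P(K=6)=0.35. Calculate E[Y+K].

E[Y+K] = Σ_y Σ_k (y+k) · P(Y=y)P(K=k)
 = 7·0.1196 + 8·0.1794 + 9·0.161 + 11·0.1404 + 12·0.2106 + 13·0.189
 = 0.8372 + 1.4352 + 1.449 + 1.5444 + 2.5272 + 2.457
 = 10.25

10.25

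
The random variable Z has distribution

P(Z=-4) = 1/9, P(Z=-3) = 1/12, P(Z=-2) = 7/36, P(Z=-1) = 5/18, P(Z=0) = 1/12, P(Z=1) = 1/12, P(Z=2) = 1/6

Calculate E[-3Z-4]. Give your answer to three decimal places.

-1.167

E[-3Z-4] = Σ (-3z-4)·P(Z=z)
 = 8·1/9 + 5·1/12 + 2·7/36 + (-1)·5/18 + (-4)·1/12 + (-7)·1/12 + (-10)·1/6
 = 8/9 + 5/12 + 7/18 + (-5/18) + (-1/3) + (-7/12) + (-5/3)
 = -7/6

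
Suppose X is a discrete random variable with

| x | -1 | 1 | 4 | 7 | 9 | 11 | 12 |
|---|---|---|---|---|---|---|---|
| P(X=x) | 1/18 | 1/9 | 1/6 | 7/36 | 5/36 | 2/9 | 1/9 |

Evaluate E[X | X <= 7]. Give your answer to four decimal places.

3.9474

P(X <= 7) = 1/18 + 1/9 + 1/6 + 7/36 = 19/36.
E[X | X <= 7] = [(-1)·1/18 + 1·1/9 + 4·1/6 + 7·7/36] / (19/36)
 = 25/12 / (19/36)
 = 75/19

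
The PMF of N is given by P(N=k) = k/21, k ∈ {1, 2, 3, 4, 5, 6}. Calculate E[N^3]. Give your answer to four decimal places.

E[N^3] = Σ n^3·P(N=n)
 = 1·1/21 + 8·2/21 + 27·1/7 + 64·4/21 + 125·5/21 + 216·2/7
 = 1/21 + 16/21 + 27/7 + 256/21 + 625/21 + 432/7
 = 325/3

108.3333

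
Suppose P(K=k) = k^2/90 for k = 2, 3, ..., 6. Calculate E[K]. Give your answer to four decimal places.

E[K] = Σ k·P(K=k)
 = 2·2/45 + 3·1/10 + 4·8/45 + 5·5/18 + 6·2/5
 = 4/45 + 3/10 + 32/45 + 25/18 + 12/5
 = 44/9

4.8889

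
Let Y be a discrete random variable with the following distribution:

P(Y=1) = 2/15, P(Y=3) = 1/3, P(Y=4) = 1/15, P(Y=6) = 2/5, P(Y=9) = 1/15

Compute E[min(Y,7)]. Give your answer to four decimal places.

4.2667

E[min(Y,7)] = Σ min(y,7)·P(Y=y)
 = 1·2/15 + 3·1/3 + 4·1/15 + 6·2/5 + 7·1/15
 = 2/15 + 1 + 4/15 + 12/5 + 7/15
 = 64/15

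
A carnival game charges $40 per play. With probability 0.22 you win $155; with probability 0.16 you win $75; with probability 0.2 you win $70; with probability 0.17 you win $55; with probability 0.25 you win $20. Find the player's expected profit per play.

34.45

E[payout] = 155·0.22 + 75·0.16 + 70·0.2 + 55·0.17 + 20·0.25
 = 34.1 + 12 + 14 + 9.35 + 5
 = 74.45
Net = 74.45 - 40 = 34.45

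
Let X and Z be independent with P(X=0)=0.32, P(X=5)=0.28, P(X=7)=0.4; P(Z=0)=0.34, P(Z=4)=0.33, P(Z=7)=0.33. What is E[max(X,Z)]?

5.5464

E[max(X,Z)] = Σ_x Σ_z max(x,z) · P(X=x)P(Z=z)
 = 0·0.1088 + 4·0.1056 + 7·0.1056 + 5·0.0952 + 5·0.0924 + 7·0.0924 + 7·0.136 + 7·0.132 + 7·0.132
 = 0 + 0.4224 + 0.7392 + 0.476 + 0.462 + 0.6468 + 0.952 + 0.924 + 0.924
 = 5.5464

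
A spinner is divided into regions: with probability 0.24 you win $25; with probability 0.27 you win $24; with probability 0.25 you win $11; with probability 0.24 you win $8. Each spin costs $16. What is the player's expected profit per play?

E[payout] = 25·0.24 + 24·0.27 + 11·0.25 + 8·0.24
 = 6 + 6.48 + 2.75 + 1.92
 = 17.15
Net = 17.15 - 16 = 1.15

1.15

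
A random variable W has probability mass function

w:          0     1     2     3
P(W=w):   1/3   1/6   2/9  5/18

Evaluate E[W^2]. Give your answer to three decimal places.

3.556

E[W^2] = Σ w^2·P(W=w)
 = 0·1/3 + 1·1/6 + 4·2/9 + 9·5/18
 = 0 + 1/6 + 8/9 + 5/2
 = 32/9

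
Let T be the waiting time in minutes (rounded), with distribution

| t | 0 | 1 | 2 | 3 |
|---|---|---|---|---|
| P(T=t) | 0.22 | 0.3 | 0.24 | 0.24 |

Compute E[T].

1.5

E[T] = Σ t·P(T=t)
 = 0·0.22 + 1·0.3 + 2·0.24 + 3·0.24
 = 0 + 0.3 + 0.48 + 0.72
 = 1.5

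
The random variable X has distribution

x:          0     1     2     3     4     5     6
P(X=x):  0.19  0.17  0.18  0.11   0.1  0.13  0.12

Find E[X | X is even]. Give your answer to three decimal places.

2.508

P(X is even) = 0.19 + 0.18 + 0.1 + 0.12 = 0.59.
E[X | X is even] = [0·0.19 + 2·0.18 + 4·0.1 + 6·0.12] / 0.59
 = 1.48 / 0.59
 = 148/59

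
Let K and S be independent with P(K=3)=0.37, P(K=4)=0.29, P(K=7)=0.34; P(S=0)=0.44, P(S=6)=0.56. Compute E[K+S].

8.01

E[K+S] = Σ_k Σ_s (k+s) · P(K=k)P(S=s)
 = 3·0.1628 + 9·0.2072 + 4·0.1276 + 10·0.1624 + 7·0.1496 + 13·0.1904
 = 0.4884 + 1.8648 + 0.5104 + 1.624 + 1.0472 + 2.4752
 = 8.01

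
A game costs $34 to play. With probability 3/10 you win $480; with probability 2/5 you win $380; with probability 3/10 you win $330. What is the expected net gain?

E[payout] = 480·3/10 + 380·2/5 + 330·3/10
 = 144 + 152 + 99
 = 395
Net = 395 - 34 = 361

361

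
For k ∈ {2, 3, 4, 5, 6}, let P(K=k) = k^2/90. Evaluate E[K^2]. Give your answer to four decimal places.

E[K^2] = Σ k^2·P(K=k)
 = 4·2/45 + 9·1/10 + 16·8/45 + 25·5/18 + 36·2/5
 = 8/45 + 9/10 + 128/45 + 125/18 + 72/5
 = 379/15

25.2667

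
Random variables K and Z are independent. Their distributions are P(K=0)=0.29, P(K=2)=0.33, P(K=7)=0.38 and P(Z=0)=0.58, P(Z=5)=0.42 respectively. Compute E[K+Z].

E[K+Z] = Σ_k Σ_z (k+z) · P(K=k)P(Z=z)
 = 0·0.1682 + 5·0.1218 + 2·0.1914 + 7·0.1386 + 7·0.2204 + 12·0.1596
 = 0 + 0.609 + 0.3828 + 0.9702 + 1.5428 + 1.9152
 = 5.42

5.42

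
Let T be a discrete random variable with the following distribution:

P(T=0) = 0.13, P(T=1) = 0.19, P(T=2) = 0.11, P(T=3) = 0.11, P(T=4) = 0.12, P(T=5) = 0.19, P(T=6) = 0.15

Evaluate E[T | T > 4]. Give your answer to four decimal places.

P(T > 4) = 0.19 + 0.15 = 0.34.
E[T | T > 4] = [5·0.19 + 6·0.15] / 0.34
 = 1.85 / 0.34
 = 185/34

5.4412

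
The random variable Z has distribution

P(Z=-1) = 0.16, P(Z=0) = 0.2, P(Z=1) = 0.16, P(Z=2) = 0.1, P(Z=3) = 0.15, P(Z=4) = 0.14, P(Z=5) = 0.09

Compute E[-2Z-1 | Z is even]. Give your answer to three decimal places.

P(Z is even) = 0.2 + 0.1 + 0.14 = 0.44.
E[-2Z-1 | Z is even] = [(-1)·0.2 + (-5)·0.1 + (-9)·0.14] / 0.44
 = -1.96 / 0.44
 = -49/11

-4.455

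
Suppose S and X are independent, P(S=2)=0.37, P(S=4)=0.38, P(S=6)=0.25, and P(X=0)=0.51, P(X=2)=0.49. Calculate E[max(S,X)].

E[max(S,X)] = Σ_s Σ_x max(s,x) · P(S=s)P(X=x)
 = 2·0.1887 + 2·0.1813 + 4·0.1938 + 4·0.1862 + 6·0.1275 + 6·0.1225
 = 0.3774 + 0.3626 + 0.7752 + 0.7448 + 0.765 + 0.735
 = 3.76

3.76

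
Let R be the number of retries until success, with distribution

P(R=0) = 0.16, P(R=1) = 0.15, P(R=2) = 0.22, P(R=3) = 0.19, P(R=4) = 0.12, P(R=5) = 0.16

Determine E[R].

E[R] = Σ r·P(R=r)
 = 0·0.16 + 1·0.15 + 2·0.22 + 3·0.19 + 4·0.12 + 5·0.16
 = 0 + 0.15 + 0.44 + 0.57 + 0.48 + 0.8
 = 2.44

2.44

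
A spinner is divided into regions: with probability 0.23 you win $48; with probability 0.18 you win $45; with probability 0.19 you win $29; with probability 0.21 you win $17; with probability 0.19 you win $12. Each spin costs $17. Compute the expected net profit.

13.5

E[payout] = 48·0.23 + 45·0.18 + 29·0.19 + 17·0.21 + 12·0.19
 = 11.04 + 8.1 + 5.51 + 3.57 + 2.28
 = 30.5
Net = 30.5 - 17 = 13.5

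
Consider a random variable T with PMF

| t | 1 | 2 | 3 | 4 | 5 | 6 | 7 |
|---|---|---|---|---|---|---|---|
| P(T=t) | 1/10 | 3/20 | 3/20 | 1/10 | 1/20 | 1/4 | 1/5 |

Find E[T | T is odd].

4.4

P(T is odd) = 1/10 + 3/20 + 1/20 + 1/5 = 1/2.
E[T | T is odd] = [1·1/10 + 3·3/20 + 5·1/20 + 7·1/5] / (1/2)
 = 11/5 / (1/2)
 = 22/5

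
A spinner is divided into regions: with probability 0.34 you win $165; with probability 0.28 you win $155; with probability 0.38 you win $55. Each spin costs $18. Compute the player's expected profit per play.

102.4

E[payout] = 165·0.34 + 155·0.28 + 55·0.38
 = 56.1 + 43.4 + 20.9
 = 120.4
Net = 120.4 - 18 = 102.4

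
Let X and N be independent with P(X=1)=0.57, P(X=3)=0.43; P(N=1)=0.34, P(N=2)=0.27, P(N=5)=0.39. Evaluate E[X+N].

E[X+N] = Σ_x Σ_n (x+n) · P(X=x)P(N=n)
 = 2·0.1938 + 3·0.1539 + 6·0.2223 + 4·0.1462 + 5·0.1161 + 8·0.1677
 = 0.3876 + 0.4617 + 1.3338 + 0.5848 + 0.5805 + 1.3416
 = 4.69

4.69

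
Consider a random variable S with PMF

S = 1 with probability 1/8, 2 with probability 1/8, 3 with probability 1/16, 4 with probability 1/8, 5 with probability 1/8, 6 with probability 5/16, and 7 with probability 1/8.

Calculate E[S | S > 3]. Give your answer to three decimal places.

5.636

P(S > 3) = 1/8 + 1/8 + 5/16 + 1/8 = 11/16.
E[S | S > 3] = [4·1/8 + 5·1/8 + 6·5/16 + 7·1/8] / (11/16)
 = 31/8 / (11/16)
 = 62/11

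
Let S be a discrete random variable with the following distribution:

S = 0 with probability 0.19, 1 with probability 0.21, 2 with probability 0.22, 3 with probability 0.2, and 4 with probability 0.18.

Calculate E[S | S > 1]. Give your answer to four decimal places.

P(S > 1) = 0.22 + 0.2 + 0.18 = 0.6.
E[S | S > 1] = [2·0.22 + 3·0.2 + 4·0.18] / 0.6
 = 1.76 / 0.6
 = 44/15

2.9333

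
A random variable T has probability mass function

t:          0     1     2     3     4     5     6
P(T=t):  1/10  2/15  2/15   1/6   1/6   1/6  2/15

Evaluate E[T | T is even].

3.25

P(T is even) = 1/10 + 2/15 + 1/6 + 2/15 = 8/15.
E[T | T is even] = [0·1/10 + 2·2/15 + 4·1/6 + 6·2/15] / (8/15)
 = 26/15 / (8/15)
 = 13/4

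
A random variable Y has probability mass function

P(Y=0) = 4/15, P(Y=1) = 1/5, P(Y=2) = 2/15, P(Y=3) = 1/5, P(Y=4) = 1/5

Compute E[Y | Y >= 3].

P(Y >= 3) = 1/5 + 1/5 = 2/5.
E[Y | Y >= 3] = [3·1/5 + 4·1/5] / (2/5)
 = 7/5 / (2/5)
 = 7/2

3.5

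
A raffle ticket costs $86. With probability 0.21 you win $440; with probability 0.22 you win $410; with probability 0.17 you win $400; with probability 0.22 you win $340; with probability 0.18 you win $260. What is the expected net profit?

E[payout] = 440·0.21 + 410·0.22 + 400·0.17 + 340·0.22 + 260·0.18
 = 92.4 + 90.2 + 68 + 74.8 + 46.8
 = 372.2
Net = 372.2 - 86 = 286.2

286.2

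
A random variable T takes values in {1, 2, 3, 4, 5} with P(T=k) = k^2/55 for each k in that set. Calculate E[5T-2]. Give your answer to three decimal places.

18.455

E[5T-2] = Σ (5t-2)·P(T=t)
 = 3·1/55 + 8·4/55 + 13·9/55 + 18·16/55 + 23·5/11
 = 3/55 + 32/55 + 117/55 + 288/55 + 115/11
 = 203/11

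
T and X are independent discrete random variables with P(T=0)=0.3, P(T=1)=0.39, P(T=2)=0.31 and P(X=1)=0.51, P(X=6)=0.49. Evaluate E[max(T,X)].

E[max(T,X)] = Σ_t Σ_x max(t,x) · P(T=t)P(X=x)
 = 1·0.153 + 6·0.147 + 1·0.1989 + 6·0.1911 + 2·0.1581 + 6·0.1519
 = 0.153 + 0.882 + 0.1989 + 1.1466 + 0.3162 + 0.9114
 = 3.6081

3.6081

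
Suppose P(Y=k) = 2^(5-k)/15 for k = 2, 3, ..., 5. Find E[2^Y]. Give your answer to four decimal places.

E[2^Y] = Σ 2^y·P(Y=y)
 = 4·8/15 + 8·4/15 + 16·2/15 + 32·1/15
 = 32/15 + 32/15 + 32/15 + 32/15
 = 128/15

8.5333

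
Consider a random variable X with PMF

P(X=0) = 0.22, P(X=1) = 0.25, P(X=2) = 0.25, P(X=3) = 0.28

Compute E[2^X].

E[2^X] = Σ 2^x·P(X=x)
 = 1·0.22 + 2·0.25 + 4·0.25 + 8·0.28
 = 0.22 + 0.5 + 1 + 2.24
 = 3.96

3.96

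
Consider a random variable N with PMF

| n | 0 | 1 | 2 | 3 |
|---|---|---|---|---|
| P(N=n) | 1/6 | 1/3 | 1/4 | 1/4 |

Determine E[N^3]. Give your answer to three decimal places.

9.083

E[N^3] = Σ n^3·P(N=n)
 = 0·1/6 + 1·1/3 + 8·1/4 + 27·1/4
 = 0 + 1/3 + 2 + 27/4
 = 109/12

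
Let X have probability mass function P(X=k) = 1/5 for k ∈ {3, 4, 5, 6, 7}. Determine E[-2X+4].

E[-2X+4] = Σ (-2x+4)·P(X=x)
 = (-2)·1/5 + (-4)·1/5 + (-6)·1/5 + (-8)·1/5 + (-10)·1/5
 = (-2/5) + (-4/5) + (-6/5) + (-8/5) + (-2)
 = -6

-6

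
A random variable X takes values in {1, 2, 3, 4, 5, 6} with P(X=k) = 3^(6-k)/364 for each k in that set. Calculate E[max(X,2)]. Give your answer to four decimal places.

2.1593

E[max(X,2)] = Σ max(x,2)·P(X=x)
 = 2·243/364 + 2·81/364 + 3·27/364 + 4·9/364 + 5·3/364 + 6·1/364
 = 243/182 + 81/182 + 81/364 + 9/91 + 15/364 + 3/182
 = 393/182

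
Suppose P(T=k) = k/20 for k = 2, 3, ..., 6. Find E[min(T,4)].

3.65

E[min(T,4)] = Σ min(t,4)·P(T=t)
 = 2·1/10 + 3·3/20 + 4·1/5 + 4·1/4 + 4·3/10
 = 1/5 + 9/20 + 4/5 + 1 + 6/5
 = 73/20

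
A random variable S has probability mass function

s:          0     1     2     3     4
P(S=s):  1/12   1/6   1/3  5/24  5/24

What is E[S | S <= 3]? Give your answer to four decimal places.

1.8421

P(S <= 3) = 1/12 + 1/6 + 1/3 + 5/24 = 19/24.
E[S | S <= 3] = [0·1/12 + 1·1/6 + 2·1/3 + 3·5/24] / (19/24)
 = 35/24 / (19/24)
 = 35/19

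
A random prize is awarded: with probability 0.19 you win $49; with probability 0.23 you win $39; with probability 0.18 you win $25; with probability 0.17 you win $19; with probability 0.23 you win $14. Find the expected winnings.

29.23

E[payout] = 49·0.19 + 39·0.23 + 25·0.18 + 19·0.17 + 14·0.23
 = 9.31 + 8.97 + 4.5 + 3.23 + 3.22
 = 29.23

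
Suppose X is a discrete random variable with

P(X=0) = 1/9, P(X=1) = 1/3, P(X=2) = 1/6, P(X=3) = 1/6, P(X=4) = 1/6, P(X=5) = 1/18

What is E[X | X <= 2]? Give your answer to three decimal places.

1.091

P(X <= 2) = 1/9 + 1/3 + 1/6 = 11/18.
E[X | X <= 2] = [0·1/9 + 1·1/3 + 2·1/6] / (11/18)
 = 2/3 / (11/18)
 = 12/11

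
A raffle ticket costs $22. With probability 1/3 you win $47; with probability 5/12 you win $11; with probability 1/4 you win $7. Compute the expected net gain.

E[payout] = 47·1/3 + 11·5/12 + 7·1/4
 = 47/3 + 55/12 + 7/4
 = 22
Net = 22 - 22 = 0

0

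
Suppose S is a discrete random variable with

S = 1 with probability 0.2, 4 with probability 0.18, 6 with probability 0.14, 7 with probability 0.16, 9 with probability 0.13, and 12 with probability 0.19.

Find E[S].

6.33

E[S] = Σ s·P(S=s)
 = 1·0.2 + 4·0.18 + 6·0.14 + 7·0.16 + 9·0.13 + 12·0.19
 = 0.2 + 0.72 + 0.84 + 1.12 + 1.17 + 2.28
 = 6.33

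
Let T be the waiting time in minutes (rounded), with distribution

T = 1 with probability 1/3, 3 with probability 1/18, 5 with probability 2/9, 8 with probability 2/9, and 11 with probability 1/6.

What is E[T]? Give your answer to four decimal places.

E[T] = Σ t·P(T=t)
 = 1·1/3 + 3·1/18 + 5·2/9 + 8·2/9 + 11·1/6
 = 1/3 + 1/6 + 10/9 + 16/9 + 11/6
 = 47/9

5.2222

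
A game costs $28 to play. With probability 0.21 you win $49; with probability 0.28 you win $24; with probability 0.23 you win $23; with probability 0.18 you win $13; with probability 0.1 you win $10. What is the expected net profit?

E[payout] = 49·0.21 + 24·0.28 + 23·0.23 + 13·0.18 + 10·0.1
 = 10.29 + 6.72 + 5.29 + 2.34 + 1
 = 25.64
Net = 25.64 - 28 = -2.36

-2.36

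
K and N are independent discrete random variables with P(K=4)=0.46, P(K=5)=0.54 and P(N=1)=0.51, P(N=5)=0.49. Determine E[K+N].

7.5

E[K+N] = Σ_k Σ_n (k+n) · P(K=k)P(N=n)
 = 5·0.2346 + 9·0.2254 + 6·0.2754 + 10·0.2646
 = 1.173 + 2.0286 + 1.6524 + 2.646
 = 7.5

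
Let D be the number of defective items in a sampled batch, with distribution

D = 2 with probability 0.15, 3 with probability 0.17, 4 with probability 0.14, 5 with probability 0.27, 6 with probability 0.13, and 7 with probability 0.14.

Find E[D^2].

E[D^2] = Σ d^2·P(D=d)
 = 4·0.15 + 9·0.17 + 16·0.14 + 25·0.27 + 36·0.13 + 49·0.14
 = 0.6 + 1.53 + 2.24 + 6.75 + 4.68 + 6.86
 = 22.66

22.66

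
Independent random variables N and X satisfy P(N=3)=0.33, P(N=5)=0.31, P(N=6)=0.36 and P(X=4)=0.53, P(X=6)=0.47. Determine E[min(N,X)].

4.1541

E[min(N,X)] = Σ_n Σ_x min(n,x) · P(N=n)P(X=x)
 = 3·0.1749 + 3·0.1551 + 4·0.1643 + 5·0.1457 + 4·0.1908 + 6·0.1692
 = 0.5247 + 0.4653 + 0.6572 + 0.7285 + 0.7632 + 1.0152
 = 4.1541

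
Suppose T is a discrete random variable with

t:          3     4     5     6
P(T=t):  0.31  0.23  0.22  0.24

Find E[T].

4.39

E[T] = Σ t·P(T=t)
 = 3·0.31 + 4·0.23 + 5·0.22 + 6·0.24
 = 0.93 + 0.92 + 1.1 + 1.44
 = 4.39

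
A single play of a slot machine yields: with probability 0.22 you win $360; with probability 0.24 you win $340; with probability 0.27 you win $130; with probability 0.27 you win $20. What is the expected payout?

201.3

E[payout] = 360·0.22 + 340·0.24 + 130·0.27 + 20·0.27
 = 79.2 + 81.6 + 35.1 + 5.4
 = 201.3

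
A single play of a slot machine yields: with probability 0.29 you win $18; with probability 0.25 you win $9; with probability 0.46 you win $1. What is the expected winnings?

7.93

E[payout] = 18·0.29 + 9·0.25 + 1·0.46
 = 5.22 + 2.25 + 0.46
 = 7.93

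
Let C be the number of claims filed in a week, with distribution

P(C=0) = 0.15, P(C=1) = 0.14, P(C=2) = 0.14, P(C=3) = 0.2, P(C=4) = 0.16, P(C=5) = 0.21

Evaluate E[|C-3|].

E[|C-3|] = Σ |c-3|·P(C=c)
 = 3·0.15 + 2·0.14 + 1·0.14 + 0·0.2 + 1·0.16 + 2·0.21
 = 0.45 + 0.28 + 0.14 + 0 + 0.16 + 0.42
 = 1.45

1.45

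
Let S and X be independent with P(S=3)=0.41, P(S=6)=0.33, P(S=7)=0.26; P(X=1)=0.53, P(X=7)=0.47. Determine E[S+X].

E[S+X] = Σ_s Σ_x (s+x) · P(S=s)P(X=x)
 = 4·0.2173 + 10·0.1927 + 7·0.1749 + 13·0.1551 + 8·0.1378 + 14·0.1222
 = 0.8692 + 1.927 + 1.2243 + 2.0163 + 1.1024 + 1.7108
 = 8.85

8.85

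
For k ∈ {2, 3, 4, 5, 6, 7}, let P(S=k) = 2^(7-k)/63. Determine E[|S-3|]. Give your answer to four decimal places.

E[|S-3|] = Σ |s-3|·P(S=s)
 = 1·32/63 + 0·16/63 + 1·8/63 + 2·4/63 + 3·2/63 + 4·1/63
 = 32/63 + 0 + 8/63 + 8/63 + 2/21 + 4/63
 = 58/63

0.9206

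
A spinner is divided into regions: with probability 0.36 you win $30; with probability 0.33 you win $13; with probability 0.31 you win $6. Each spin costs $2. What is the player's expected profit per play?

E[payout] = 30·0.36 + 13·0.33 + 6·0.31
 = 10.8 + 4.29 + 1.86
 = 16.95
Net = 16.95 - 2 = 14.95

14.95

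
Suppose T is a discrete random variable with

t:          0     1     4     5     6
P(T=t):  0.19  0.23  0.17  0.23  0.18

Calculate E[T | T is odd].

3

P(T is odd) = 0.23 + 0.23 = 0.46.
E[T | T is odd] = [1·0.23 + 5·0.23] / 0.46
 = 1.38 / 0.46
 = 3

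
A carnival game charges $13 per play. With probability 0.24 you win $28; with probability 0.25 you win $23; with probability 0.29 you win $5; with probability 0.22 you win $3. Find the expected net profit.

E[payout] = 28·0.24 + 23·0.25 + 5·0.29 + 3·0.22
 = 6.72 + 5.75 + 1.45 + 0.66
 = 14.58
Net = 14.58 - 13 = 1.58

1.58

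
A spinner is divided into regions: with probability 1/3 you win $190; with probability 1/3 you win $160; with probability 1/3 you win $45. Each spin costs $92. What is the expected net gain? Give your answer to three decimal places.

39.667

E[payout] = 190·1/3 + 160·1/3 + 45·1/3
 = 190/3 + 160/3 + 15
 = 395/3
Net = 395/3 - 92 = 119/3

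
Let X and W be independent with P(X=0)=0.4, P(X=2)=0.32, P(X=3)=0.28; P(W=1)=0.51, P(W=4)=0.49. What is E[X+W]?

E[X+W] = Σ_x Σ_w (x+w) · P(X=x)P(W=w)
 = 1·0.204 + 4·0.196 + 3·0.1632 + 6·0.1568 + 4·0.1428 + 7·0.1372
 = 0.204 + 0.784 + 0.4896 + 0.9408 + 0.5712 + 0.9604
 = 3.95

3.95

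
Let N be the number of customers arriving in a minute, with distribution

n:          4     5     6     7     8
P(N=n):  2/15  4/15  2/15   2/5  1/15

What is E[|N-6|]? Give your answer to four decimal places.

E[|N-6|] = Σ |n-6|·P(N=n)
 = 2·2/15 + 1·4/15 + 0·2/15 + 1·2/5 + 2·1/15
 = 4/15 + 4/15 + 0 + 2/5 + 2/15
 = 16/15

1.0667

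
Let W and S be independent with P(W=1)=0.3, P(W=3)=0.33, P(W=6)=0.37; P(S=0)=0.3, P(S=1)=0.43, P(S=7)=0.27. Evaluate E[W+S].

E[W+S] = Σ_w Σ_s (w+s) · P(W=w)P(S=s)
 = 1·0.09 + 2·0.129 + 8·0.081 + 3·0.099 + 4·0.1419 + 10·0.0891 + 6·0.111 + 7·0.1591 + 13·0.0999
 = 0.09 + 0.258 + 0.648 + 0.297 + 0.5676 + 0.891 + 0.666 + 1.1137 + 1.2987
 = 5.83

5.83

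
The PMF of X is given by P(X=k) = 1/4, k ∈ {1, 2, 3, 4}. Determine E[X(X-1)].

5

E[X(X-1)] = Σ x(x-1)·P(X=x)
 = 0·1/4 + 2·1/4 + 6·1/4 + 12·1/4
 = 0 + 1/2 + 3/2 + 3
 = 5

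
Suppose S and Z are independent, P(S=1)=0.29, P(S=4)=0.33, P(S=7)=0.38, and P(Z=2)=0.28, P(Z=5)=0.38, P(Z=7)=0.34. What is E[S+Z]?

E[S+Z] = Σ_s Σ_z (s+z) · P(S=s)P(Z=z)
 = 3·0.0812 + 6·0.1102 + 8·0.0986 + 6·0.0924 + 9·0.1254 + 11·0.1122 + 9·0.1064 + 12·0.1444 + 14·0.1292
 = 0.2436 + 0.6612 + 0.7888 + 0.5544 + 1.1286 + 1.2342 + 0.9576 + 1.7328 + 1.8088
 = 9.11

9.11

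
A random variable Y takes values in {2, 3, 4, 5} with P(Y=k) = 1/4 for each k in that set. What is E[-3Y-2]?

-12.5

E[-3Y-2] = Σ (-3y-2)·P(Y=y)
 = (-8)·1/4 + (-11)·1/4 + (-14)·1/4 + (-17)·1/4
 = (-2) + (-11/4) + (-7/2) + (-17/4)
 = -25/2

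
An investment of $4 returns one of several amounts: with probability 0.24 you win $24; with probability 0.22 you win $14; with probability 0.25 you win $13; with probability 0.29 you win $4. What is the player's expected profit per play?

9.25

E[payout] = 24·0.24 + 14·0.22 + 13·0.25 + 4·0.29
 = 5.76 + 3.08 + 3.25 + 1.16
 = 13.25
Net = 13.25 - 4 = 9.25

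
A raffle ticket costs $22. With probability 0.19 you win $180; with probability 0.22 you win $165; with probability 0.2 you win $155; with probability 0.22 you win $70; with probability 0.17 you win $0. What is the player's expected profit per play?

94.9

E[payout] = 180·0.19 + 165·0.22 + 155·0.2 + 70·0.22 + 0·0.17
 = 34.2 + 36.3 + 31 + 15.4 + 0
 = 116.9
Net = 116.9 - 22 = 94.9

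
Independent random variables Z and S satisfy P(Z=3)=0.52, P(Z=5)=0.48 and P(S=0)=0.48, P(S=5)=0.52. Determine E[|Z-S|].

2.4416

E[|Z-S|] = Σ_z Σ_s |z-s| · P(Z=z)P(S=s)
 = 3·0.2496 + 2·0.2704 + 5·0.2304 + 0·0.2496
 = 0.7488 + 0.5408 + 1.152 + 0
 = 2.4416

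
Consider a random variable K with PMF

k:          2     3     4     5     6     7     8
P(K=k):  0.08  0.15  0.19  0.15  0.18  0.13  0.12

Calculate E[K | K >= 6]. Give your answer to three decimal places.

6.860

P(K >= 6) = 0.18 + 0.13 + 0.12 = 0.43.
E[K | K >= 6] = [6·0.18 + 7·0.13 + 8·0.12] / 0.43
 = 2.95 / 0.43
 = 295/43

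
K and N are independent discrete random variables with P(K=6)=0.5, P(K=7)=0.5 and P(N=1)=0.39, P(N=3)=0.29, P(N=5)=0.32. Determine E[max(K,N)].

E[max(K,N)] = Σ_k Σ_n max(k,n) · P(K=k)P(N=n)
 = 6·0.195 + 6·0.145 + 6·0.16 + 7·0.195 + 7·0.145 + 7·0.16
 = 1.17 + 0.87 + 0.96 + 1.365 + 1.015 + 1.12
 = 6.5

6.5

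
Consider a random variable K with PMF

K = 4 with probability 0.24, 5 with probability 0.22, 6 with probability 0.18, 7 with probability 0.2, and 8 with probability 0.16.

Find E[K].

E[K] = Σ k·P(K=k)
 = 4·0.24 + 5·0.22 + 6·0.18 + 7·0.2 + 8·0.16
 = 0.96 + 1.1 + 1.08 + 1.4 + 1.28
 = 5.82

5.82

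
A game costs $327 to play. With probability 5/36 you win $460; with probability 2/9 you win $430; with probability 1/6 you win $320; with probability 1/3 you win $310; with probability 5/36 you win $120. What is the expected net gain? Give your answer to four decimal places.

5.7778

E[payout] = 460·5/36 + 430·2/9 + 320·1/6 + 310·1/3 + 120·5/36
 = 575/9 + 860/9 + 160/3 + 310/3 + 50/3
 = 2995/9
Net = 2995/9 - 327 = 52/9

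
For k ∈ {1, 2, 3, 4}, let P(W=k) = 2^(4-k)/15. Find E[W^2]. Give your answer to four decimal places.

3.8667

E[W^2] = Σ w^2·P(W=w)
 = 1·8/15 + 4·4/15 + 9·2/15 + 16·1/15
 = 8/15 + 16/15 + 6/5 + 16/15
 = 58/15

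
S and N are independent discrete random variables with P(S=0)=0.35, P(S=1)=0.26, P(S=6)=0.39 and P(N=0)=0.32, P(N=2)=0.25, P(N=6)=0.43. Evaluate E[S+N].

5.68

E[S+N] = Σ_s Σ_n (s+n) · P(S=s)P(N=n)
 = 0·0.112 + 2·0.0875 + 6·0.1505 + 1·0.0832 + 3·0.065 + 7·0.1118 + 6·0.1248 + 8·0.0975 + 12·0.1677
 = 0 + 0.175 + 0.903 + 0.0832 + 0.195 + 0.7826 + 0.7488 + 0.78 + 2.0124
 = 5.68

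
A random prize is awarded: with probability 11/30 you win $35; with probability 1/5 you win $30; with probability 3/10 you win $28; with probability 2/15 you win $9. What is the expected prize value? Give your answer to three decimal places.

E[payout] = 35·11/30 + 30·1/5 + 28·3/10 + 9·2/15
 = 77/6 + 6 + 42/5 + 6/5
 = 853/30

28.433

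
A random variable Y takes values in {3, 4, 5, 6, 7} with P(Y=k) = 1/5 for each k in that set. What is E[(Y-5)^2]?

E[(Y-5)^2] = Σ (y-5)^2·P(Y=y)
 = 4·1/5 + 1·1/5 + 0·1/5 + 1·1/5 + 4·1/5
 = 4/5 + 1/5 + 0 + 1/5 + 4/5
 = 2

2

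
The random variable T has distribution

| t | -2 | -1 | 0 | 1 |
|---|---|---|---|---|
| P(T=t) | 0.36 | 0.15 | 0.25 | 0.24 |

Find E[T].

-0.63

E[T] = Σ t·P(T=t)
 = (-2)·0.36 + (-1)·0.15 + 0·0.25 + 1·0.24
 = (-0.72) + (-0.15) + 0 + 0.24
 = -0.63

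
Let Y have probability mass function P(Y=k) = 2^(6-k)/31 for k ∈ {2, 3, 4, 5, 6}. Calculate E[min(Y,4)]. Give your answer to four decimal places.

2.7097

E[min(Y,4)] = Σ min(y,4)·P(Y=y)
 = 2·16/31 + 3·8/31 + 4·4/31 + 4·2/31 + 4·1/31
 = 32/31 + 24/31 + 16/31 + 8/31 + 4/31
 = 84/31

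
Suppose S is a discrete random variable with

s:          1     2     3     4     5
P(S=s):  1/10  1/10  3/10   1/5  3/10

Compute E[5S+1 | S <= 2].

P(S <= 2) = 1/10 + 1/10 = 1/5.
E[5S+1 | S <= 2] = [6·1/10 + 11·1/10] / (1/5)
 = 17/10 / (1/5)
 = 17/2

8.5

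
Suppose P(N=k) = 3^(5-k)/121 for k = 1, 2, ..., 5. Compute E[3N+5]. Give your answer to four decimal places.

9.4380

E[3N+5] = Σ (3n+5)·P(N=n)
 = 8·81/121 + 11·27/121 + 14·9/121 + 17·3/121 + 20·1/121
 = 648/121 + 27/11 + 126/121 + 51/121 + 20/121
 = 1142/121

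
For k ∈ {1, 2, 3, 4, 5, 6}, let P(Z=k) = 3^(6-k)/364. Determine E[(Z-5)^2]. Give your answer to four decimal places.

E[(Z-5)^2] = Σ (z-5)^2·P(Z=z)
 = 16·243/364 + 9·81/364 + 4·27/364 + 1·9/364 + 0·3/364 + 1·1/364
 = 972/91 + 729/364 + 27/91 + 9/364 + 0 + 1/364
 = 4735/364

13.0082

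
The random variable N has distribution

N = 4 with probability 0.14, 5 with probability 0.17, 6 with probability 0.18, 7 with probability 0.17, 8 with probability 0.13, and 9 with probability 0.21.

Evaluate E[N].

E[N] = Σ n·P(N=n)
 = 4·0.14 + 5·0.17 + 6·0.18 + 7·0.17 + 8·0.13 + 9·0.21
 = 0.56 + 0.85 + 1.08 + 1.19 + 1.04 + 1.89
 = 6.61

6.61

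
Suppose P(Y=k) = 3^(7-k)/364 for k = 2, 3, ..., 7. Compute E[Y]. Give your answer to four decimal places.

2.4918

E[Y] = Σ y·P(Y=y)
 = 2·243/364 + 3·81/364 + 4·27/364 + 5·9/364 + 6·3/364 + 7·1/364
 = 243/182 + 243/364 + 27/91 + 45/364 + 9/182 + 1/52
 = 907/364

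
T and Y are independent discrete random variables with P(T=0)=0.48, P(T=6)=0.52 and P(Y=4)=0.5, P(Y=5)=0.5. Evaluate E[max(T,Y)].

5.28

E[max(T,Y)] = Σ_t Σ_y max(t,y) · P(T=t)P(Y=y)
 = 4·0.24 + 5·0.24 + 6·0.26 + 6·0.26
 = 0.96 + 1.2 + 1.56 + 1.56
 = 5.28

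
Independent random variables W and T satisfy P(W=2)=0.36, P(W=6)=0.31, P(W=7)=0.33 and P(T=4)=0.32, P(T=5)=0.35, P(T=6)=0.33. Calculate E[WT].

24.4989

E[WT] = Σ_w Σ_t wt · P(W=w)P(T=t)
 = 8·0.1152 + 10·0.126 + 12·0.1188 + 24·0.0992 + 30·0.1085 + 36·0.1023 + 28·0.1056 + 35·0.1155 + 42·0.1089
 = 0.9216 + 1.26 + 1.4256 + 2.3808 + 3.255 + 3.6828 + 2.9568 + 4.0425 + 4.5738
 = 24.4989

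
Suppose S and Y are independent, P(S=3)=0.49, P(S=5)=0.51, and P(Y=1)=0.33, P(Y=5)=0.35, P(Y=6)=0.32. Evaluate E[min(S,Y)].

E[min(S,Y)] = Σ_s Σ_y min(s,y) · P(S=s)P(Y=y)
 = 1·0.1617 + 3·0.1715 + 3·0.1568 + 1·0.1683 + 5·0.1785 + 5·0.1632
 = 0.1617 + 0.5145 + 0.4704 + 0.1683 + 0.8925 + 0.816
 = 3.0234

3.0234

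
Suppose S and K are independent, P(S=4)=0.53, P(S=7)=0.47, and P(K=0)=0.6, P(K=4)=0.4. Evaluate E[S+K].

7.01

E[S+K] = Σ_s Σ_k (s+k) · P(S=s)P(K=k)
 = 4·0.318 + 8·0.212 + 7·0.282 + 11·0.188
 = 1.272 + 1.696 + 1.974 + 2.068
 = 7.01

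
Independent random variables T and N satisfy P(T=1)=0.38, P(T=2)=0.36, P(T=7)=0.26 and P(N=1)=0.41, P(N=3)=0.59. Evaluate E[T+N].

E[T+N] = Σ_t Σ_n (t+n) · P(T=t)P(N=n)
 = 2·0.1558 + 4·0.2242 + 3·0.1476 + 5·0.2124 + 8·0.1066 + 10·0.1534
 = 0.3116 + 0.8968 + 0.4428 + 1.062 + 0.8528 + 1.534
 = 5.1

5.1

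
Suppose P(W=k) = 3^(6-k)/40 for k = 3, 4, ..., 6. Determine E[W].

3.45

E[W] = Σ w·P(W=w)
 = 3·27/40 + 4·9/40 + 5·3/40 + 6·1/40
 = 81/40 + 9/10 + 3/8 + 3/20
 = 69/20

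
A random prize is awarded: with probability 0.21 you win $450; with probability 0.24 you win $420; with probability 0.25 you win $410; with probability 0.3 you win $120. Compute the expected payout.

333.8

E[payout] = 450·0.21 + 420·0.24 + 410·0.25 + 120·0.3
 = 94.5 + 100.8 + 102.5 + 36
 = 333.8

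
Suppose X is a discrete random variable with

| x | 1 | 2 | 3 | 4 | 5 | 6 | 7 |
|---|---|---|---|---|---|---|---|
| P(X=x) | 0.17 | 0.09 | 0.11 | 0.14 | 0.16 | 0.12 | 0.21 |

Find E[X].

4.23

E[X] = Σ x·P(X=x)
 = 1·0.17 + 2·0.09 + 3·0.11 + 4·0.14 + 5·0.16 + 6·0.12 + 7·0.21
 = 0.17 + 0.18 + 0.33 + 0.56 + 0.8 + 0.72 + 1.47
 = 4.23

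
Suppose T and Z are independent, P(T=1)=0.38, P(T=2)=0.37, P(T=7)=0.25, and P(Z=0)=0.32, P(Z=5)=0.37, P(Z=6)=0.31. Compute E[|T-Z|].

3.2018

E[|T-Z|] = Σ_t Σ_z |t-z| · P(T=t)P(Z=z)
 = 1·0.1216 + 4·0.1406 + 5·0.1178 + 2·0.1184 + 3·0.1369 + 4·0.1147 + 7·0.08 + 2·0.0925 + 1·0.0775
 = 0.1216 + 0.5624 + 0.589 + 0.2368 + 0.4107 + 0.4588 + 0.56 + 0.185 + 0.0775
 = 3.2018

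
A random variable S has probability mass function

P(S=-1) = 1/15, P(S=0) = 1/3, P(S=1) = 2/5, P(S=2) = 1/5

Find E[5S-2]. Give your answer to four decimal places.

E[5S-2] = Σ (5s-2)·P(S=s)
 = (-7)·1/15 + (-2)·1/3 + 3·2/5 + 8·1/5
 = (-7/15) + (-2/3) + 6/5 + 8/5
 = 5/3

1.6667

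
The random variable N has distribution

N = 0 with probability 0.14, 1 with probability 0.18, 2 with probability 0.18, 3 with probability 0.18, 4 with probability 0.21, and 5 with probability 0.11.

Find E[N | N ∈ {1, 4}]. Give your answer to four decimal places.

P(N ∈ {1, 4}) = 0.18 + 0.21 = 0.39.
E[N | N ∈ {1, 4}] = [1·0.18 + 4·0.21] / 0.39
 = 1.02 / 0.39
 = 34/13

2.6154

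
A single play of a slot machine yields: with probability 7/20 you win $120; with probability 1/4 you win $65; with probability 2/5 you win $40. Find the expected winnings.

E[payout] = 120·7/20 + 65·1/4 + 40·2/5
 = 42 + 65/4 + 16
 = 297/4

74.25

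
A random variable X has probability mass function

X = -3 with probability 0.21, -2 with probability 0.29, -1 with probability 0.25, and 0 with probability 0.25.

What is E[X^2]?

3.3

E[X^2] = Σ x^2·P(X=x)
 = 9·0.21 + 4·0.29 + 1·0.25 + 0·0.25
 = 1.89 + 1.16 + 0.25 + 0
 = 3.3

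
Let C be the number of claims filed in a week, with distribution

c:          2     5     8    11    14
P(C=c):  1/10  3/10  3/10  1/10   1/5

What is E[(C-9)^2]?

15.4

E[(C-9)^2] = Σ (c-9)^2·P(C=c)
 = 49·1/10 + 16·3/10 + 1·3/10 + 4·1/10 + 25·1/5
 = 49/10 + 24/5 + 3/10 + 2/5 + 5
 = 77/5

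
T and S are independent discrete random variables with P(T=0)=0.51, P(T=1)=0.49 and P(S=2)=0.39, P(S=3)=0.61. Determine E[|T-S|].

E[|T-S|] = Σ_t Σ_s |t-s| · P(T=t)P(S=s)
 = 2·0.1989 + 3·0.3111 + 1·0.1911 + 2·0.2989
 = 0.3978 + 0.9333 + 0.1911 + 0.5978
 = 2.12

2.12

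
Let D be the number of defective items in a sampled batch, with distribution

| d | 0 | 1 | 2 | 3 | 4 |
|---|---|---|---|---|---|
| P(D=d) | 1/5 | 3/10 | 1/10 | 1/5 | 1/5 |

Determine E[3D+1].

E[3D+1] = Σ (3d+1)·P(D=d)
 = 1·1/5 + 4·3/10 + 7·1/10 + 10·1/5 + 13·1/5
 = 1/5 + 6/5 + 7/10 + 2 + 13/5
 = 67/10

6.7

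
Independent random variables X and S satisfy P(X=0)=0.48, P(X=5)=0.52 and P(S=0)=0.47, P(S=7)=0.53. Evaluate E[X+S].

6.31

E[X+S] = Σ_x Σ_s (x+s) · P(X=x)P(S=s)
 = 0·0.2256 + 7·0.2544 + 5·0.2444 + 12·0.2756
 = 0 + 1.7808 + 1.222 + 3.3072
 = 6.31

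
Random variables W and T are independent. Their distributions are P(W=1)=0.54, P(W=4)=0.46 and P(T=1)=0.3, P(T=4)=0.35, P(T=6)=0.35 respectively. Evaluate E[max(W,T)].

E[max(W,T)] = Σ_w Σ_t max(w,t) · P(W=w)P(T=t)
 = 1·0.162 + 4·0.189 + 6·0.189 + 4·0.138 + 4·0.161 + 6·0.161
 = 0.162 + 0.756 + 1.134 + 0.552 + 0.644 + 0.966
 = 4.214

4.214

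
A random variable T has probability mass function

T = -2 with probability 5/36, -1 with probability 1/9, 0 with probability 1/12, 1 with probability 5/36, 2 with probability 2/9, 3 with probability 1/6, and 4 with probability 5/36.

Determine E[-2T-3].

-5.5

E[-2T-3] = Σ (-2t-3)·P(T=t)
 = 1·5/36 + (-1)·1/9 + (-3)·1/12 + (-5)·5/36 + (-7)·2/9 + (-9)·1/6 + (-11)·5/36
 = 5/36 + (-1/9) + (-1/4) + (-25/36) + (-14/9) + (-3/2) + (-55/36)
 = -11/2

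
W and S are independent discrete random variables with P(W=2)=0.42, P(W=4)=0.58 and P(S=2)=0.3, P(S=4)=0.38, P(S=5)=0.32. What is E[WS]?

E[WS] = Σ_w Σ_s ws · P(W=w)P(S=s)
 = 4·0.126 + 8·0.1596 + 10·0.1344 + 8·0.174 + 16·0.2204 + 20·0.1856
 = 0.504 + 1.2768 + 1.344 + 1.392 + 3.5264 + 3.712
 = 11.7552

11.7552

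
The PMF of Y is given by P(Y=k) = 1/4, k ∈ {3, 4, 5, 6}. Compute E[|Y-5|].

E[|Y-5|] = Σ |y-5|·P(Y=y)
 = 2·1/4 + 1·1/4 + 0·1/4 + 1·1/4
 = 1/2 + 1/4 + 0 + 1/4
 = 1

1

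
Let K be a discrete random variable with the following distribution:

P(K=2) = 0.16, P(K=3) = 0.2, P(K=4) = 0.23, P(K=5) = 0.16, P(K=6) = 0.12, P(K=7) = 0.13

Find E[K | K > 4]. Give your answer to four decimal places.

P(K > 4) = 0.16 + 0.12 + 0.13 = 0.41.
E[K | K > 4] = [5·0.16 + 6·0.12 + 7·0.13] / 0.41
 = 2.43 / 0.41
 = 243/41

5.9268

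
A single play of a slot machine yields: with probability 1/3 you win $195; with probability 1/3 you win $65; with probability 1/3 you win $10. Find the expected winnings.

90

E[payout] = 195·1/3 + 65·1/3 + 10·1/3
 = 65 + 65/3 + 10/3
 = 90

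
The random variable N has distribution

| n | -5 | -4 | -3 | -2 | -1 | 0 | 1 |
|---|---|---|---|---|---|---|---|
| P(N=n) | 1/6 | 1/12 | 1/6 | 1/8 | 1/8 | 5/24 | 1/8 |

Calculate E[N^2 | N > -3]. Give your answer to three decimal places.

P(N > -3) = 1/8 + 1/8 + 5/24 + 1/8 = 7/12.
E[N^2 | N > -3] = [4·1/8 + 1·1/8 + 0·5/24 + 1·1/8] / (7/12)
 = 3/4 / (7/12)
 = 9/7

1.286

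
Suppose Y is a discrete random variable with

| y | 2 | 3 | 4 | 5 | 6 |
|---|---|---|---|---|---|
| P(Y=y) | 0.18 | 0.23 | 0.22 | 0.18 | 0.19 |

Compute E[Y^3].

85.27

E[Y^3] = Σ y^3·P(Y=y)
 = 8·0.18 + 27·0.23 + 64·0.22 + 125·0.18 + 216·0.19
 = 1.44 + 6.21 + 14.08 + 22.5 + 41.04
 = 85.27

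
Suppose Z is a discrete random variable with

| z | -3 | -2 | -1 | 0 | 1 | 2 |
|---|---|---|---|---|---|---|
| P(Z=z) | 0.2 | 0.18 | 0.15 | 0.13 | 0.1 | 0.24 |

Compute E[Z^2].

3.73

E[Z^2] = Σ z^2·P(Z=z)
 = 9·0.2 + 4·0.18 + 1·0.15 + 0·0.13 + 1·0.1 + 4·0.24
 = 1.8 + 0.72 + 0.15 + 0 + 0.1 + 0.96
 = 3.73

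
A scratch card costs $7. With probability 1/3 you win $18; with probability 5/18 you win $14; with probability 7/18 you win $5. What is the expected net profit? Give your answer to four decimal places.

E[payout] = 18·1/3 + 14·5/18 + 5·7/18
 = 6 + 35/9 + 35/18
 = 71/6
Net = 71/6 - 7 = 29/6

4.8333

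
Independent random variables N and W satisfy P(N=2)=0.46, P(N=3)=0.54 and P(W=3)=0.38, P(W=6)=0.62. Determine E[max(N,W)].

4.86

E[max(N,W)] = Σ_n Σ_w max(n,w) · P(N=n)P(W=w)
 = 3·0.1748 + 6·0.2852 + 3·0.2052 + 6·0.3348
 = 0.5244 + 1.7112 + 0.6156 + 2.0088
 = 4.86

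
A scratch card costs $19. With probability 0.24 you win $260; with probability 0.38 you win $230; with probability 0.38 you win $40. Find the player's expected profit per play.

146

E[payout] = 260·0.24 + 230·0.38 + 40·0.38
 = 62.4 + 87.4 + 15.2
 = 165
Net = 165 - 19 = 146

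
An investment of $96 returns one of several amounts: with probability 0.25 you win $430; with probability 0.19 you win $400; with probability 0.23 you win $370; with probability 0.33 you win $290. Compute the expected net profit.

268.3

E[payout] = 430·0.25 + 400·0.19 + 370·0.23 + 290·0.33
 = 107.5 + 76 + 85.1 + 95.7
 = 364.3
Net = 364.3 - 96 = 268.3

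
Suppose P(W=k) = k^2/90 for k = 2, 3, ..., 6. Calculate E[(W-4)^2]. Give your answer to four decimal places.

E[(W-4)^2] = Σ (w-4)^2·P(W=w)
 = 4·2/45 + 1·1/10 + 0·8/45 + 1·5/18 + 4·2/5
 = 8/45 + 1/10 + 0 + 5/18 + 8/5
 = 97/45

2.1556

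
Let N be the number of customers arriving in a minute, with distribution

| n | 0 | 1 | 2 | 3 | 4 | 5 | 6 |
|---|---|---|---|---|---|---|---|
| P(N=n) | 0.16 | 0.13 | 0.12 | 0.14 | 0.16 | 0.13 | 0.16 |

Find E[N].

3.04

E[N] = Σ n·P(N=n)
 = 0·0.16 + 1·0.13 + 2·0.12 + 3·0.14 + 4·0.16 + 5·0.13 + 6·0.16
 = 0 + 0.13 + 0.24 + 0.42 + 0.64 + 0.65 + 0.96
 = 3.04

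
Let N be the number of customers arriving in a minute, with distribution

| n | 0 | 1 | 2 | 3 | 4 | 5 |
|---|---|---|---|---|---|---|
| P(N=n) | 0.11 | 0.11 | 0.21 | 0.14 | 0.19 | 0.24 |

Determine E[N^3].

47.73

E[N^3] = Σ n^3·P(N=n)
 = 0·0.11 + 1·0.11 + 8·0.21 + 27·0.14 + 64·0.19 + 125·0.24
 = 0 + 0.11 + 1.68 + 3.78 + 12.16 + 30
 = 47.73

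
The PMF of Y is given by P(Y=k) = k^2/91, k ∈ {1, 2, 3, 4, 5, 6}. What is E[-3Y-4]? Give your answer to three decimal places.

-18.538

E[-3Y-4] = Σ (-3y-4)·P(Y=y)
 = (-7)·1/91 + (-10)·4/91 + (-13)·9/91 + (-16)·16/91 + (-19)·25/91 + (-22)·36/91
 = (-1/13) + (-40/91) + (-9/7) + (-256/91) + (-475/91) + (-792/91)
 = -241/13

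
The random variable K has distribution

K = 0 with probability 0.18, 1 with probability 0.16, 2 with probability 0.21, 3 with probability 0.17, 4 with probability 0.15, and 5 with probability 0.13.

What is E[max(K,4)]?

4.13

E[max(K,4)] = Σ max(k,4)·P(K=k)
 = 4·0.18 + 4·0.16 + 4·0.21 + 4·0.17 + 4·0.15 + 5·0.13
 = 0.72 + 0.64 + 0.84 + 0.68 + 0.6 + 0.65
 = 4.13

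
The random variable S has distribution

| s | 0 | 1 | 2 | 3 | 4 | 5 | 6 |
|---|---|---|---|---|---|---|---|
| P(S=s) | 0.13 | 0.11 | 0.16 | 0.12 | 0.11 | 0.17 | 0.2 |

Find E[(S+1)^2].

E[(S+1)^2] = Σ (s+1)^2·P(S=s)
 = 1·0.13 + 4·0.11 + 9·0.16 + 16·0.12 + 25·0.11 + 36·0.17 + 49·0.2
 = 0.13 + 0.44 + 1.44 + 1.92 + 2.75 + 6.12 + 9.8
 = 22.6

22.6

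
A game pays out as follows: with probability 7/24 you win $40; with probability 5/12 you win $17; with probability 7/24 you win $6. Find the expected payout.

E[payout] = 40·7/24 + 17·5/12 + 6·7/24
 = 35/3 + 85/12 + 7/4
 = 41/2

20.5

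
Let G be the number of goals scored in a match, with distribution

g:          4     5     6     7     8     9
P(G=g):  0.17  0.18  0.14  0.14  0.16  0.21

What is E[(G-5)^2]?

E[(G-5)^2] = Σ (g-5)^2·P(G=g)
 = 1·0.17 + 0·0.18 + 1·0.14 + 4·0.14 + 9·0.16 + 16·0.21
 = 0.17 + 0 + 0.14 + 0.56 + 1.44 + 3.36
 = 5.67

5.67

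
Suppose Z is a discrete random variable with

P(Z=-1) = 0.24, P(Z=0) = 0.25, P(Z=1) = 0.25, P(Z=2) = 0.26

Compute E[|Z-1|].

0.99

E[|Z-1|] = Σ |z-1|·P(Z=z)
 = 2·0.24 + 1·0.25 + 0·0.25 + 1·0.26
 = 0.48 + 0.25 + 0 + 0.26
 = 0.99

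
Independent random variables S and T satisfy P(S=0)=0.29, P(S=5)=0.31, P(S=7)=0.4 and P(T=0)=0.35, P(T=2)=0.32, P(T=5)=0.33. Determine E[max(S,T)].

5.0141

E[max(S,T)] = Σ_s Σ_t max(s,t) · P(S=s)P(T=t)
 = 0·0.1015 + 2·0.0928 + 5·0.0957 + 5·0.1085 + 5·0.0992 + 5·0.1023 + 7·0.14 + 7·0.128 + 7·0.132
 = 0 + 0.1856 + 0.4785 + 0.5425 + 0.496 + 0.5115 + 0.98 + 0.896 + 0.924
 = 5.0141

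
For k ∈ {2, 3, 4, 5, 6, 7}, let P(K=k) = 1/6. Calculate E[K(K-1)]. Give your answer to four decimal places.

18.6667

E[K(K-1)] = Σ k(k-1)·P(K=k)
 = 2·1/6 + 6·1/6 + 12·1/6 + 20·1/6 + 30·1/6 + 42·1/6
 = 1/3 + 1 + 2 + 10/3 + 5 + 7
 = 56/3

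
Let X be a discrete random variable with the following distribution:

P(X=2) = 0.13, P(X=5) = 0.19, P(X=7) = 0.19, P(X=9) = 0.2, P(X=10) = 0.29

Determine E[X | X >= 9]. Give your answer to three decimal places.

P(X >= 9) = 0.2 + 0.29 = 0.49.
E[X | X >= 9] = [9·0.2 + 10·0.29] / 0.49
 = 4.7 / 0.49
 = 470/49

9.592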